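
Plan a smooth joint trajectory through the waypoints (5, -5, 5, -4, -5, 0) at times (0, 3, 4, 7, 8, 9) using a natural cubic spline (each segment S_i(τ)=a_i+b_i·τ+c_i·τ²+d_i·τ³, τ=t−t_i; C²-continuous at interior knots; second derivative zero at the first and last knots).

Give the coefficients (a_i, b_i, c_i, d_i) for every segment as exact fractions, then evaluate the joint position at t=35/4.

Δ: Δ0=-10/3, Δ1=10, Δ2=-3, Δ3=-1, Δ4=5
row 1: diag=8, rhs=80; c'=1/8, d'=10
row 2: denom=8−1·1/8=63/8; d'=(-78−1·10)/(63/8)=-704/63
row 3: denom=8−3·8/21=48/7; d'=(12−3·-704/63)/(48/7)=239/36
row 4: denom=4−1·7/48=185/48; d'=(36−1·239/36)/(185/48)=4228/555
back: M4=4228/555
back: M3=239/36−7/48·4228/555=3068/555
back: M2=-704/63−8/21·3068/555=-22112/1665
back: M1=10−1/8·-22112/1665=19414/1665
M: M0=0, M1=19414/1665, M2=-22112/1665, M3=3068/555, M4=4228/555, M5=0
seg 0: a=5, c=M0/2=0, d=(M1−M0)/(6·3)=9707/14985, b=Δ0−h0·(2M0+M1)/6=-15257/1665
seg 1: a=-5, c=M1/2=9707/1665, d=(M2−M1)/(6·1)=-769/185, b=Δ1−h1·(2M1+M2)/6=13864/1665
seg 2: a=5, c=M2/2=-11056/1665, d=(M3−M2)/(6·3)=15658/14985, b=Δ2−h2·(2M2+M3)/6=2503/333
seg 3: a=-4, c=M3/2=1534/555, d=(M4−M3)/(6·1)=116/333, b=Δ3−h3·(2M3+M4)/6=-6847/1665
seg 4: a=-5, c=M4/2=2114/555, d=(M5−M4)/(6·1)=-2114/1665, b=Δ4−h4·(2M4+M5)/6=4097/1665
t_q=35/4 → seg 4, τ=3/4; S=-5+4097/1665·τ+2114/555·τ²+-2114/1665·τ³=-5497/3552

  seg 0: a=5 b=-15257/1665 c=0 d=9707/14985
  seg 1: a=-5 b=13864/1665 c=9707/1665 d=-769/185
  seg 2: a=5 b=2503/333 c=-11056/1665 d=15658/14985
  seg 3: a=-4 b=-6847/1665 c=1534/555 d=116/333
  seg 4: a=-5 b=4097/1665 c=2114/555 d=-2114/1665
S(35/4) = -5497/3552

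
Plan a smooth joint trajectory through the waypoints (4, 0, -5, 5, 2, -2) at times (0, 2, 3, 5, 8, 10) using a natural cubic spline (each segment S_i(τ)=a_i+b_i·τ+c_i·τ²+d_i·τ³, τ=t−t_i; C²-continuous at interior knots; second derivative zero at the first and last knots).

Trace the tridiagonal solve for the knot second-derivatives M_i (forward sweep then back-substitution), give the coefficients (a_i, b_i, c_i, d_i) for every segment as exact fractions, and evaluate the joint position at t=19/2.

Δ: Δ0=-2, Δ1=-5, Δ2=5, Δ3=-1, Δ4=-2
row 1: diag=6, rhs=-18; c'=1/6, d'=-3
row 2: denom=6−1·1/6=35/6; d'=(60−1·-3)/(35/6)=54/5
row 3: denom=10−2·12/35=326/35; d'=(-36−2·54/5)/(326/35)=-1008/163
row 4: denom=10−3·105/326=2945/326; d'=(-6−3·-1008/163)/(2945/326)=132/95
back: M4=132/95
back: M3=-1008/163−105/326·132/95=-126/19
back: M2=54/5−12/35·-126/19=1242/95
back: M1=-3−1/6·1242/95=-492/95
M: M0=0, M1=-492/95, M2=1242/95, M3=-126/19, M4=132/95, M5=0
seg 0: a=4, c=M0/2=0, d=(M1−M0)/(6·2)=-41/95, b=Δ0−h0·(2M0+M1)/6=-26/95
seg 1: a=0, c=M1/2=-246/95, d=(M2−M1)/(6·1)=289/95, b=Δ1−h1·(2M1+M2)/6=-518/95
seg 2: a=-5, c=M2/2=621/95, d=(M3−M2)/(6·2)=-156/95, b=Δ2−h2·(2M2+M3)/6=-143/95
seg 3: a=5, c=M3/2=-63/19, d=(M4−M3)/(6·3)=127/285, b=Δ3−h3·(2M3+M4)/6=469/95
seg 4: a=2, c=M4/2=66/95, d=(M5−M4)/(6·2)=-11/95, b=Δ4−h4·(2M4+M5)/6=-278/95
t_q=19/2 → seg 4, τ=3/2; S=2+-278/95·τ+66/95·τ²+-11/95·τ³=-185/152

  seg 0: a=4 b=-26/95 c=0 d=-41/95
  seg 1: a=0 b=-518/95 c=-246/95 d=289/95
  seg 2: a=-5 b=-143/95 c=621/95 d=-156/95
  seg 3: a=5 b=469/95 c=-63/19 d=127/285
  seg 4: a=2 b=-278/95 c=66/95 d=-11/95
S(19/2) = -185/152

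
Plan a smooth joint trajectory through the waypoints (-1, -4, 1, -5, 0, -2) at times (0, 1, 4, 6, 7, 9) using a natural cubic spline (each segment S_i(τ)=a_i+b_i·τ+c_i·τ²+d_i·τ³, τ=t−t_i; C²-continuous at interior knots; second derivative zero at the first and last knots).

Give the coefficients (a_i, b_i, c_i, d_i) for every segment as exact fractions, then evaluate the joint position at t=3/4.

Δ: Δ0=-3, Δ1=5/3, Δ2=-3, Δ3=5, Δ4=-1
row 1: diag=8, rhs=28; c'=3/8, d'=7/2
row 2: denom=10−3·3/8=71/8; d'=(-28−3·7/2)/(71/8)=-308/71
row 3: denom=6−2·16/71=394/71; d'=(48−2·-308/71)/(394/71)=2012/197
row 4: denom=6−1·71/394=2293/394; d'=(-36−1·2012/197)/(2293/394)=-18208/2293
back: M4=-18208/2293
back: M3=2012/197−71/394·-18208/2293=26700/2293
back: M2=-308/71−16/71·26700/2293=-15964/2293
back: M1=7/2−3/8·-15964/2293=14012/2293
M: M0=0, M1=14012/2293, M2=-15964/2293, M3=26700/2293, M4=-18208/2293, M5=0
seg 0: a=-1, c=M0/2=0, d=(M1−M0)/(6·1)=7006/6879, b=Δ0−h0·(2M0+M1)/6=-27643/6879
seg 1: a=-4, c=M1/2=7006/2293, d=(M2−M1)/(6·3)=-4996/6879, b=Δ1−h1·(2M1+M2)/6=-6625/6879
seg 2: a=1, c=M2/2=-7982/2293, d=(M3−M2)/(6·2)=10666/6879, b=Δ2−h2·(2M2+M3)/6=-15409/6879
seg 3: a=-5, c=M3/2=13350/2293, d=(M4−M3)/(6·1)=-22454/6879, b=Δ3−h3·(2M3+M4)/6=16799/6879
seg 4: a=0, c=M4/2=-9104/2293, d=(M5−M4)/(6·2)=4552/6879, b=Δ4−h4·(2M4+M5)/6=29537/6879
t_q=3/4 → seg 0, τ=3/4; S=-1+-27643/6879·τ+0·τ²+7006/6879·τ³=-262993/73376

  seg 0: a=-1 b=-27643/6879 c=0 d=7006/6879
  seg 1: a=-4 b=-6625/6879 c=7006/2293 d=-4996/6879
  seg 2: a=1 b=-15409/6879 c=-7982/2293 d=10666/6879
  seg 3: a=-5 b=16799/6879 c=13350/2293 d=-22454/6879
  seg 4: a=0 b=29537/6879 c=-9104/2293 d=4552/6879
S(3/4) = -262993/73376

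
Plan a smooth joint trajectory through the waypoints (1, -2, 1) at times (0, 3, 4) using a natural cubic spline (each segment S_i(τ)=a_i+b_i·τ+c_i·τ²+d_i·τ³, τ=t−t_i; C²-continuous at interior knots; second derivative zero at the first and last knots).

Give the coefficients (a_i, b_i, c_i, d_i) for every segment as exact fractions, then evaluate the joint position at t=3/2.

Δ: Δ0=-1, Δ1=3
row 1: diag=8, rhs=24; c'=1/8, d'=3
back: M1=3
M: M0=0, M1=3, M2=0
seg 0: a=1, c=M0/2=0, d=(M1−M0)/(6·3)=1/6, b=Δ0−h0·(2M0+M1)/6=-5/2
seg 1: a=-2, c=M1/2=3/2, d=(M2−M1)/(6·1)=-1/2, b=Δ1−h1·(2M1+M2)/6=2
t_q=3/2 → seg 0, τ=3/2; S=1+-5/2·τ+0·τ²+1/6·τ³=-35/16

  seg 0: a=1 b=-5/2 c=0 d=1/6
  seg 1: a=-2 b=2 c=3/2 d=-1/2
S(3/2) = -35/16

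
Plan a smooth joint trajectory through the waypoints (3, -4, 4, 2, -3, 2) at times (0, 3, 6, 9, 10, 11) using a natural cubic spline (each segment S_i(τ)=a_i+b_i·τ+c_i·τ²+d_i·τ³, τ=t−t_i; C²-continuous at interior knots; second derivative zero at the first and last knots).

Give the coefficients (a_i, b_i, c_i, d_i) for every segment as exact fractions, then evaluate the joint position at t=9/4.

  seg 0: a=3 b=-4663/1251 c=0 d=1744/11259
  seg 1: a=-4 b=569/1251 c=1744/1251 d=-2465/11259
  seg 2: a=4 b=3638/1251 c=-721/1251 d=-2309/11259
  seg 3: a=2 b=-7615/1251 c=-1010/417 d=4390/1251
  seg 4: a=-3 b=-505/1251 c=3380/417 d=-3380/1251
S(9/4) = -1007/278

Δ: Δ0=-7/3, Δ1=8/3, Δ2=-2/3, Δ3=-5, Δ4=5
row 1: diag=12, rhs=30; c'=1/4, d'=5/2
row 2: denom=12−3·1/4=45/4; d'=(-20−3·5/2)/(45/4)=-22/9
row 3: denom=8−3·4/15=36/5; d'=(-26−3·-22/9)/(36/5)=-70/27
row 4: denom=4−1·5/36=139/36; d'=(60−1·-70/27)/(139/36)=6760/417
back: M4=6760/417
back: M3=-70/27−5/36·6760/417=-2020/417
back: M2=-22/9−4/15·-2020/417=-1442/1251
back: M1=5/2−1/4·-1442/1251=3488/1251
M: M0=0, M1=3488/1251, M2=-1442/1251, M3=-2020/417, M4=6760/417, M5=0
seg 0: a=3, c=M0/2=0, d=(M1−M0)/(6·3)=1744/11259, b=Δ0−h0·(2M0+M1)/6=-4663/1251
seg 1: a=-4, c=M1/2=1744/1251, d=(M2−M1)/(6·3)=-2465/11259, b=Δ1−h1·(2M1+M2)/6=569/1251
seg 2: a=4, c=M2/2=-721/1251, d=(M3−M2)/(6·3)=-2309/11259, b=Δ2−h2·(2M2+M3)/6=3638/1251
seg 3: a=2, c=M3/2=-1010/417, d=(M4−M3)/(6·1)=4390/1251, b=Δ3−h3·(2M3+M4)/6=-7615/1251
seg 4: a=-3, c=M4/2=3380/417, d=(M5−M4)/(6·1)=-3380/1251, b=Δ4−h4·(2M4+M5)/6=-505/1251
t_q=9/4 → seg 0, τ=9/4; S=3+-4663/1251·τ+0·τ²+1744/11259·τ³=-1007/278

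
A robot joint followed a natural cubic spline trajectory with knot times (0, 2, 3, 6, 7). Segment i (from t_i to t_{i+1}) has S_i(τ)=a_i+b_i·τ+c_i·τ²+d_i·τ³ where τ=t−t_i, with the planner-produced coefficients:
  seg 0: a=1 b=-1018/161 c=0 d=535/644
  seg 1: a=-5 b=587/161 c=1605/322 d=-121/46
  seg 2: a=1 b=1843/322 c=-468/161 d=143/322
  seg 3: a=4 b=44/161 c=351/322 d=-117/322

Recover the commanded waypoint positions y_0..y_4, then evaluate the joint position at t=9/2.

y_0=1 y_1=-5 y_2=1 y_3=4 y_4=5
S(9/2) = 11705/2576

y_0 = S_0(0) = a_0 = 1
y_1 = S_1(0) = a_1 = -5
y_2 = S_2(0) = a_2 = 1
y_3 = S_3(0) = a_3 = 4
y_4 = S_3(1) = 5
t_q=9/2 is in segment 2 (τ=3/2); S_2(τ)=11705/2576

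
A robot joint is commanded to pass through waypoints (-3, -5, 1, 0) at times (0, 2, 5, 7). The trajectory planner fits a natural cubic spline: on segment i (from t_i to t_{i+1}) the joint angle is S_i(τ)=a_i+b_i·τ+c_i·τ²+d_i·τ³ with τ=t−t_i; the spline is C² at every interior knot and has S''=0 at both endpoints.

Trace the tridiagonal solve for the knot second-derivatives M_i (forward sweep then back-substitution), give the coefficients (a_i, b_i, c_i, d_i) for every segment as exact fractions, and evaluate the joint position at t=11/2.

Δ: Δ0=-1, Δ1=2, Δ2=-1/2
row 1: diag=10, rhs=18; c'=3/10, d'=9/5
row 2: denom=10−3·3/10=91/10; d'=(-15−3·9/5)/(91/10)=-204/91
back: M2=-204/91
back: M1=9/5−3/10·-204/91=225/91
M: M0=0, M1=225/91, M2=-204/91, M3=0
seg 0: a=-3, c=M0/2=0, d=(M1−M0)/(6·2)=75/364, b=Δ0−h0·(2M0+M1)/6=-166/91
seg 1: a=-5, c=M1/2=225/182, d=(M2−M1)/(6·3)=-11/42, b=Δ1−h1·(2M1+M2)/6=59/91
seg 2: a=1, c=M2/2=-102/91, d=(M3−M2)/(6·2)=17/91, b=Δ2−h2·(2M2+M3)/6=181/182
t_q=11/2 → seg 2, τ=1/2; S=1+181/182·τ+-102/91·τ²+17/91·τ³=129/104

  seg 0: a=-3 b=-166/91 c=0 d=75/364
  seg 1: a=-5 b=59/91 c=225/182 d=-11/42
  seg 2: a=1 b=181/182 c=-102/91 d=17/91
S(11/2) = 129/104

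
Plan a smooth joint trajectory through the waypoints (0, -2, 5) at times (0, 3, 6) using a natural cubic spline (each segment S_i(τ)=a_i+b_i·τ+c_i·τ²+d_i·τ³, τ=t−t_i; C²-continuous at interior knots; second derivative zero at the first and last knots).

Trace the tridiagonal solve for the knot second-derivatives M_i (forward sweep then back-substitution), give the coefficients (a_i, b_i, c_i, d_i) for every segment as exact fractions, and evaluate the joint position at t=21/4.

Δ: Δ0=-2/3, Δ1=7/3
row 1: diag=12, rhs=18; c'=1/4, d'=3/2
back: M1=3/2
M: M0=0, M1=3/2, M2=0
seg 0: a=0, c=M0/2=0, d=(M1−M0)/(6·3)=1/12, b=Δ0−h0·(2M0+M1)/6=-17/12
seg 1: a=-2, c=M1/2=3/4, d=(M2−M1)/(6·3)=-1/12, b=Δ1−h1·(2M1+M2)/6=5/6
t_q=21/4 → seg 1, τ=9/4; S=-2+5/6·τ+3/4·τ²+-1/12·τ³=697/256

  seg 0: a=0 b=-17/12 c=0 d=1/12
  seg 1: a=-2 b=5/6 c=3/4 d=-1/12
S(21/4) = 697/256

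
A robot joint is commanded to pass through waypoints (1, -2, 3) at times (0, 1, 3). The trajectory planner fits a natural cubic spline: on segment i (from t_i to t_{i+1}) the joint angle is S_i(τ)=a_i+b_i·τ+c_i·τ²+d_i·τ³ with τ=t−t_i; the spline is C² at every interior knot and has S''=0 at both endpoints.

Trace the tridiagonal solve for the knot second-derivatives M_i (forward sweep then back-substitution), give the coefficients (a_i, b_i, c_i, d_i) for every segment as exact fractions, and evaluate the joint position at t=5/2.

Δ: Δ0=-3, Δ1=5/2
row 1: diag=6, rhs=33; c'=1/3, d'=11/2
back: M1=11/2
M: M0=0, M1=11/2, M2=0
seg 0: a=1, c=M0/2=0, d=(M1−M0)/(6·1)=11/12, b=Δ0−h0·(2M0+M1)/6=-47/12
seg 1: a=-2, c=M1/2=11/4, d=(M2−M1)/(6·2)=-11/24, b=Δ1−h1·(2M1+M2)/6=-7/6
t_q=5/2 → seg 1, τ=3/2; S=-2+-7/6·τ+11/4·τ²+-11/24·τ³=57/64

  seg 0: a=1 b=-47/12 c=0 d=11/12
  seg 1: a=-2 b=-7/6 c=11/4 d=-11/24
S(5/2) = 57/64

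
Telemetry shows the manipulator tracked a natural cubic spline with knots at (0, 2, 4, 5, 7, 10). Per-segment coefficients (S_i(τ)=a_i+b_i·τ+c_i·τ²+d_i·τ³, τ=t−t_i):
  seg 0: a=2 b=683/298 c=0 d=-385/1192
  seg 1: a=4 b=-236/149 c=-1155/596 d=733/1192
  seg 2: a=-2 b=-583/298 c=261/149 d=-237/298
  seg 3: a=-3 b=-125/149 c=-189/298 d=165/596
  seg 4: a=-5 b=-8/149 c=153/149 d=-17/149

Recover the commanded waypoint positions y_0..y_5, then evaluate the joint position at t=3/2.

y_0 = S_0(0) = a_0 = 2
y_1 = S_1(0) = a_1 = 4
y_2 = S_2(0) = a_2 = -2
y_3 = S_3(0) = a_3 = -3
y_4 = S_4(0) = a_4 = -5
y_5 = S_4(3) = 1
t_q=3/2 is in segment 0 (τ=3/2); S_0(τ)=41461/9536

y_0=2 y_1=4 y_2=-2 y_3=-3 y_4=-5 y_5=1
S(3/2) = 41461/9536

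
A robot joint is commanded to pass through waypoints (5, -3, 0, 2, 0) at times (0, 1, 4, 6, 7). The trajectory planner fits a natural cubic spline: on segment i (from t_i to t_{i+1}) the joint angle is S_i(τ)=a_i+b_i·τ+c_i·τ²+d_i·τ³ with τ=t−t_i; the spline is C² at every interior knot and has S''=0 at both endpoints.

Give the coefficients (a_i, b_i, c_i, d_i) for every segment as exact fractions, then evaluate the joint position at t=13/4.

  seg 0: a=5 b=-1819/197 c=0 d=243/197
  seg 1: a=-3 b=-1090/197 c=729/197 d=-100/197
  seg 2: a=0 b=584/197 c=-171/197 d=-45/788
  seg 3: a=2 b=-235/197 c=-477/394 d=159/394
S(13/4) = -492/197

Δ: Δ0=-8, Δ1=1, Δ2=1, Δ3=-2
row 1: diag=8, rhs=54; c'=3/8, d'=27/4
row 2: denom=10−3·3/8=71/8; d'=(0−3·27/4)/(71/8)=-162/71
row 3: denom=6−2·16/71=394/71; d'=(-18−2·-162/71)/(394/71)=-477/197
back: M3=-477/197
back: M2=-162/71−16/71·-477/197=-342/197
back: M1=27/4−3/8·-342/197=1458/197
M: M0=0, M1=1458/197, M2=-342/197, M3=-477/197, M4=0
seg 0: a=5, c=M0/2=0, d=(M1−M0)/(6·1)=243/197, b=Δ0−h0·(2M0+M1)/6=-1819/197
seg 1: a=-3, c=M1/2=729/197, d=(M2−M1)/(6·3)=-100/197, b=Δ1−h1·(2M1+M2)/6=-1090/197
seg 2: a=0, c=M2/2=-171/197, d=(M3−M2)/(6·2)=-45/788, b=Δ2−h2·(2M2+M3)/6=584/197
seg 3: a=2, c=M3/2=-477/394, d=(M4−M3)/(6·1)=159/394, b=Δ3−h3·(2M3+M4)/6=-235/197
t_q=13/4 → seg 1, τ=9/4; S=-3+-1090/197·τ+729/197·τ²+-100/197·τ³=-492/197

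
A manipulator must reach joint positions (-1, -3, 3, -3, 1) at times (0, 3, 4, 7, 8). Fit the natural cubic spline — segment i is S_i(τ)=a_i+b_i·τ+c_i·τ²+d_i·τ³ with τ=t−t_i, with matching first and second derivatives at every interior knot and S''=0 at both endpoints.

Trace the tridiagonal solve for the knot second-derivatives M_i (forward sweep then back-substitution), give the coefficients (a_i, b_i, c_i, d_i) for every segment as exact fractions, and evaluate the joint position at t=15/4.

  seg 0: a=-1 b=-817/216 c=0 d=673/1944
  seg 1: a=-3 b=601/108 c=673/216 d=-193/72
  seg 2: a=3 b=811/216 c=-133/27 d=1949/1944
  seg 3: a=-3 b=137/108 c=295/72 d=-295/216
S(15/4) = 8273/4608

Δ: Δ0=-2/3, Δ1=6, Δ2=-2, Δ3=4
row 1: diag=8, rhs=40; c'=1/8, d'=5
row 2: denom=8−1·1/8=63/8; d'=(-48−1·5)/(63/8)=-424/63
row 3: denom=8−3·8/21=48/7; d'=(36−3·-424/63)/(48/7)=295/36
back: M3=295/36
back: M2=-424/63−8/21·295/36=-266/27
back: M1=5−1/8·-266/27=673/108
M: M0=0, M1=673/108, M2=-266/27, M3=295/36, M4=0
seg 0: a=-1, c=M0/2=0, d=(M1−M0)/(6·3)=673/1944, b=Δ0−h0·(2M0+M1)/6=-817/216
seg 1: a=-3, c=M1/2=673/216, d=(M2−M1)/(6·1)=-193/72, b=Δ1−h1·(2M1+M2)/6=601/108
seg 2: a=3, c=M2/2=-133/27, d=(M3−M2)/(6·3)=1949/1944, b=Δ2−h2·(2M2+M3)/6=811/216
seg 3: a=-3, c=M3/2=295/72, d=(M4−M3)/(6·1)=-295/216, b=Δ3−h3·(2M3+M4)/6=137/108
t_q=15/4 → seg 1, τ=3/4; S=-3+601/108·τ+673/216·τ²+-193/72·τ³=8273/4608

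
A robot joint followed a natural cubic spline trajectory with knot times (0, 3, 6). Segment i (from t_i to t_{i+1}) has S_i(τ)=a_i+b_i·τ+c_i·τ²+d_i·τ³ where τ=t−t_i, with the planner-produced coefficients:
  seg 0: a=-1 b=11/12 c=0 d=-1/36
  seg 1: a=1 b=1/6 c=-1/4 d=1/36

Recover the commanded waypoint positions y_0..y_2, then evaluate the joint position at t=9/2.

y_0 = S_0(0) = a_0 = -1
y_1 = S_1(0) = a_1 = 1
y_2 = S_1(3) = 0
t_q=9/2 is in segment 1 (τ=3/2); S_1(τ)=25/32

y_0=-1 y_1=1 y_2=0
S(9/2) = 25/32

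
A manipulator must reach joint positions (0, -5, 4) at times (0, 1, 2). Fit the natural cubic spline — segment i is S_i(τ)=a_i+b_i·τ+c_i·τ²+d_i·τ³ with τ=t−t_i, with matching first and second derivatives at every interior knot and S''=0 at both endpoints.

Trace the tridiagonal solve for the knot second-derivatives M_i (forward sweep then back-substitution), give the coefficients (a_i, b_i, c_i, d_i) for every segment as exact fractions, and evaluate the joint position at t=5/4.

Δ: Δ0=-5, Δ1=9
row 1: diag=4, rhs=84; c'=1/4, d'=21
back: M1=21
M: M0=0, M1=21, M2=0
seg 0: a=0, c=M0/2=0, d=(M1−M0)/(6·1)=7/2, b=Δ0−h0·(2M0+M1)/6=-17/2
seg 1: a=-5, c=M1/2=21/2, d=(M2−M1)/(6·1)=-7/2, b=Δ1−h1·(2M1+M2)/6=2
t_q=5/4 → seg 1, τ=1/4; S=-5+2·τ+21/2·τ²+-7/2·τ³=-499/128

  seg 0: a=0 b=-17/2 c=0 d=7/2
  seg 1: a=-5 b=2 c=21/2 d=-7/2
S(5/4) = -499/128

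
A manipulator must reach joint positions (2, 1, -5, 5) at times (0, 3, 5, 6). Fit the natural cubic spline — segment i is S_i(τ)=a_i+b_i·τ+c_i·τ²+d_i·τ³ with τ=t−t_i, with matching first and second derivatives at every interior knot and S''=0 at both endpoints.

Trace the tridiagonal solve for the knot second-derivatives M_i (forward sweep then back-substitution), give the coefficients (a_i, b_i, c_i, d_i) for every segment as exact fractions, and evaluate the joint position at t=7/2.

Δ: Δ0=-1/3, Δ1=-3, Δ2=10
row 1: diag=10, rhs=-16; c'=1/5, d'=-8/5
row 2: denom=6−2·1/5=28/5; d'=(78−2·-8/5)/(28/5)=29/2
back: M2=29/2
back: M1=-8/5−1/5·29/2=-9/2
M: M0=0, M1=-9/2, M2=29/2, M3=0
seg 0: a=2, c=M0/2=0, d=(M1−M0)/(6·3)=-1/4, b=Δ0−h0·(2M0+M1)/6=23/12
seg 1: a=1, c=M1/2=-9/4, d=(M2−M1)/(6·2)=19/12, b=Δ1−h1·(2M1+M2)/6=-29/6
seg 2: a=-5, c=M2/2=29/4, d=(M3−M2)/(6·1)=-29/12, b=Δ2−h2·(2M2+M3)/6=31/6
t_q=7/2 → seg 1, τ=1/2; S=1+-29/6·τ+-9/4·τ²+19/12·τ³=-57/32

  seg 0: a=2 b=23/12 c=0 d=-1/4
  seg 1: a=1 b=-29/6 c=-9/4 d=19/12
  seg 2: a=-5 b=31/6 c=29/4 d=-29/12
S(7/2) = -57/32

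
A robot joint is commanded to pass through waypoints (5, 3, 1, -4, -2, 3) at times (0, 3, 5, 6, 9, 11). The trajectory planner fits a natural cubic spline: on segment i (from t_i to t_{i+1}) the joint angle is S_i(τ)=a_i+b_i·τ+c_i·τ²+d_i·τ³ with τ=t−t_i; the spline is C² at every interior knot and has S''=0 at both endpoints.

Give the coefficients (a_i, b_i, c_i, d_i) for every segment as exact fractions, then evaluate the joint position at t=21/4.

  seg 0: a=5 b=-1393/1292 c=0 d=1595/34884
  seg 1: a=3 b=101/646 c=1595/3876 d=-959/1938
  seg 2: a=1 b=-8015/1938 c=-9913/3876 d=6563/3876
  seg 3: a=-4 b=-317/76 c=2444/969 d=-10577/34884
  seg 4: a=-2 b=1793/646 c=-267/1292 d=89/2584
S(21/4) = -13835/82688

Δ: Δ0=-2/3, Δ1=-1, Δ2=-5, Δ3=2/3, Δ4=5/2
row 1: diag=10, rhs=-2; c'=1/5, d'=-1/5
row 2: denom=6−2·1/5=28/5; d'=(-24−2·-1/5)/(28/5)=-59/14
row 3: denom=8−1·5/28=219/28; d'=(34−1·-59/14)/(219/28)=1070/219
row 4: denom=10−3·28/73=646/73; d'=(11−3·1070/219)/(646/73)=-267/646
back: M4=-267/646
back: M3=1070/219−28/73·-267/646=4888/969
back: M2=-59/14−5/28·4888/969=-9913/1938
back: M1=-1/5−1/5·-9913/1938=1595/1938
M: M0=0, M1=1595/1938, M2=-9913/1938, M3=4888/969, M4=-267/646, M5=0
seg 0: a=5, c=M0/2=0, d=(M1−M0)/(6·3)=1595/34884, b=Δ0−h0·(2M0+M1)/6=-1393/1292
seg 1: a=3, c=M1/2=1595/3876, d=(M2−M1)/(6·2)=-959/1938, b=Δ1−h1·(2M1+M2)/6=101/646
seg 2: a=1, c=M2/2=-9913/3876, d=(M3−M2)/(6·1)=6563/3876, b=Δ2−h2·(2M2+M3)/6=-8015/1938
seg 3: a=-4, c=M3/2=2444/969, d=(M4−M3)/(6·3)=-10577/34884, b=Δ3−h3·(2M3+M4)/6=-317/76
seg 4: a=-2, c=M4/2=-267/1292, d=(M5−M4)/(6·2)=89/2584, b=Δ4−h4·(2M4+M5)/6=1793/646
t_q=21/4 → seg 2, τ=1/4; S=1+-8015/1938·τ+-9913/3876·τ²+6563/3876·τ³=-13835/82688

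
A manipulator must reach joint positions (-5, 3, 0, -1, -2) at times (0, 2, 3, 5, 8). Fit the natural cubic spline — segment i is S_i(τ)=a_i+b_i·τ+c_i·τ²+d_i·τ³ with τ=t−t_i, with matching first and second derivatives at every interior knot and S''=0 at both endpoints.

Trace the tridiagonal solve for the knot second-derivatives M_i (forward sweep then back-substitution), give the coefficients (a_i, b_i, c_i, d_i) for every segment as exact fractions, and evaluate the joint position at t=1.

  seg 0: a=-5 b=3206/489 c=0 d=-625/978
  seg 1: a=3 b=-544/489 c=-625/163 d=952/489
  seg 2: a=0 b=-1438/489 c=327/163 d=-1537/3912
  seg 3: a=-1 b=361/978 c=-229/652 d=229/5868
S(1) = 299/326

Δ: Δ0=4, Δ1=-3, Δ2=-1/2, Δ3=-1/3
row 1: diag=6, rhs=-42; c'=1/6, d'=-7
row 2: denom=6−1·1/6=35/6; d'=(15−1·-7)/(35/6)=132/35
row 3: denom=10−2·12/35=326/35; d'=(1−2·132/35)/(326/35)=-229/326
back: M3=-229/326
back: M2=132/35−12/35·-229/326=654/163
back: M1=-7−1/6·654/163=-1250/163
M: M0=0, M1=-1250/163, M2=654/163, M3=-229/326, M4=0
seg 0: a=-5, c=M0/2=0, d=(M1−M0)/(6·2)=-625/978, b=Δ0−h0·(2M0+M1)/6=3206/489
seg 1: a=3, c=M1/2=-625/163, d=(M2−M1)/(6·1)=952/489, b=Δ1−h1·(2M1+M2)/6=-544/489
seg 2: a=0, c=M2/2=327/163, d=(M3−M2)/(6·2)=-1537/3912, b=Δ2−h2·(2M2+M3)/6=-1438/489
seg 3: a=-1, c=M3/2=-229/652, d=(M4−M3)/(6·3)=229/5868, b=Δ3−h3·(2M3+M4)/6=361/978
t_q=1 → seg 0, τ=1; S=-5+3206/489·τ+0·τ²+-625/978·τ³=299/326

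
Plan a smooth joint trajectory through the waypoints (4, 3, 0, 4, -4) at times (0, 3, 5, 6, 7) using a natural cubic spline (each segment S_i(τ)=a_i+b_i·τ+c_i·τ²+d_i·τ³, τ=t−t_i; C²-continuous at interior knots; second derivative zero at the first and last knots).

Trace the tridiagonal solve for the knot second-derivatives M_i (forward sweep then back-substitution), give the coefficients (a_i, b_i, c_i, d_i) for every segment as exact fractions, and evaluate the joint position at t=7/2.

Δ: Δ0=-1/3, Δ1=-3/2, Δ2=4, Δ3=-8
row 1: diag=10, rhs=-7; c'=1/5, d'=-7/10
row 2: denom=6−2·1/5=28/5; d'=(33−2·-7/10)/(28/5)=43/7
row 3: denom=4−1·5/28=107/28; d'=(-72−1·43/7)/(107/28)=-2188/107
back: M3=-2188/107
back: M2=43/7−5/28·-2188/107=1048/107
back: M1=-7/10−1/5·1048/107=-569/214
M: M0=0, M1=-569/214, M2=1048/107, M3=-2188/107, M4=0
seg 0: a=4, c=M0/2=0, d=(M1−M0)/(6·3)=-569/3852, b=Δ0−h0·(2M0+M1)/6=1279/1284
seg 1: a=3, c=M1/2=-569/428, d=(M2−M1)/(6·2)=2665/2568, b=Δ1−h1·(2M1+M2)/6=-1921/642
seg 2: a=0, c=M2/2=524/107, d=(M3−M2)/(6·1)=-1618/321, b=Δ2−h2·(2M2+M3)/6=1330/321
seg 3: a=4, c=M3/2=-1094/107, d=(M4−M3)/(6·1)=1094/321, b=Δ3−h3·(2M3+M4)/6=-380/321
t_q=7/2 → seg 1, τ=1/2; S=3+-1921/642·τ+-569/428·τ²+2665/2568·τ³=8911/6848

  seg 0: a=4 b=1279/1284 c=0 d=-569/3852
  seg 1: a=3 b=-1921/642 c=-569/428 d=2665/2568
  seg 2: a=0 b=1330/321 c=524/107 d=-1618/321
  seg 3: a=4 b=-380/321 c=-1094/107 d=1094/321
S(7/2) = 8911/6848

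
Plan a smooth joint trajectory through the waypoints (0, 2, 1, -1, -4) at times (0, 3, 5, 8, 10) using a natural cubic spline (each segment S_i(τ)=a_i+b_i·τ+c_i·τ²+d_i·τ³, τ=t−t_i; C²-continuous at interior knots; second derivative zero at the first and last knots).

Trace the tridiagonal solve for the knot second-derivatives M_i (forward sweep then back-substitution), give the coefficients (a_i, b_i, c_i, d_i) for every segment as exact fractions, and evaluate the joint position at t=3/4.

Δ: Δ0=2/3, Δ1=-1/2, Δ2=-2/3, Δ3=-3/2
row 1: diag=10, rhs=-7; c'=1/5, d'=-7/10
row 2: denom=10−2·1/5=48/5; d'=(-1−2·-7/10)/(48/5)=1/24
row 3: denom=10−3·5/16=145/16; d'=(-5−3·1/24)/(145/16)=-82/145
back: M3=-82/145
back: M2=1/24−5/16·-82/145=19/87
back: M1=-7/10−1/5·19/87=-647/870
M: M0=0, M1=-647/870, M2=19/87, M3=-82/145, M4=0
seg 0: a=0, c=M0/2=0, d=(M1−M0)/(6·3)=-647/15660, b=Δ0−h0·(2M0+M1)/6=1807/1740
seg 1: a=2, c=M1/2=-647/1740, d=(M2−M1)/(6·2)=93/1160, b=Δ1−h1·(2M1+M2)/6=-67/870
seg 2: a=1, c=M2/2=19/174, d=(M3−M2)/(6·3)=-341/7830, b=Δ2−h2·(2M2+M3)/6=-262/435
seg 3: a=-1, c=M3/2=-41/145, d=(M4−M3)/(6·2)=41/870, b=Δ3−h3·(2M3+M4)/6=-977/870
t_q=3/4 → seg 0, τ=3/4; S=0+1807/1740·τ+0·τ²+-647/15660·τ³=5653/7424

  seg 0: a=0 b=1807/1740 c=0 d=-647/15660
  seg 1: a=2 b=-67/870 c=-647/1740 d=93/1160
  seg 2: a=1 b=-262/435 c=19/174 d=-341/7830
  seg 3: a=-1 b=-977/870 c=-41/145 d=41/870
S(3/4) = 5653/7424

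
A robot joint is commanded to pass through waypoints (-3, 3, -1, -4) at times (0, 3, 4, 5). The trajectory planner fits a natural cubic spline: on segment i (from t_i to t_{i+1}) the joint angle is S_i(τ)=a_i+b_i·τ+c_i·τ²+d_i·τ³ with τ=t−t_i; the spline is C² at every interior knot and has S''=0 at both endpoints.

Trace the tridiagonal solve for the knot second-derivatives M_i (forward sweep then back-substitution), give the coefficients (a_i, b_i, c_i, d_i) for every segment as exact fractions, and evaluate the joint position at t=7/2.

  seg 0: a=-3 b=137/31 c=0 d=-25/93
  seg 1: a=3 b=-88/31 c=-75/31 d=39/31
  seg 2: a=-1 b=-121/31 c=42/31 d=-14/31
S(7/2) = 281/248

Δ: Δ0=2, Δ1=-4, Δ2=-3
row 1: diag=8, rhs=-36; c'=1/8, d'=-9/2
row 2: denom=4−1·1/8=31/8; d'=(6−1·-9/2)/(31/8)=84/31
back: M2=84/31
back: M1=-9/2−1/8·84/31=-150/31
M: M0=0, M1=-150/31, M2=84/31, M3=0
seg 0: a=-3, c=M0/2=0, d=(M1−M0)/(6·3)=-25/93, b=Δ0−h0·(2M0+M1)/6=137/31
seg 1: a=3, c=M1/2=-75/31, d=(M2−M1)/(6·1)=39/31, b=Δ1−h1·(2M1+M2)/6=-88/31
seg 2: a=-1, c=M2/2=42/31, d=(M3−M2)/(6·1)=-14/31, b=Δ2−h2·(2M2+M3)/6=-121/31
t_q=7/2 → seg 1, τ=1/2; S=3+-88/31·τ+-75/31·τ²+39/31·τ³=281/248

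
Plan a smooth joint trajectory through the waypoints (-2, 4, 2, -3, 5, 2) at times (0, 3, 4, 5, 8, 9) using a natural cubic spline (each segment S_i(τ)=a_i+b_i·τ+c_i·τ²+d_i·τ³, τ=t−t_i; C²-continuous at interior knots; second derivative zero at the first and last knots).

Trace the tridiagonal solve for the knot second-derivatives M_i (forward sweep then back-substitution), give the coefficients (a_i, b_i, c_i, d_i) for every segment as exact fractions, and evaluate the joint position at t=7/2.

Δ: Δ0=2, Δ1=-2, Δ2=-5, Δ3=8/3, Δ4=-3
row 1: diag=8, rhs=-24; c'=1/8, d'=-3
row 2: denom=4−1·1/8=31/8; d'=(-18−1·-3)/(31/8)=-120/31
row 3: denom=8−1·8/31=240/31; d'=(46−1·-120/31)/(240/31)=773/120
row 4: denom=8−3·31/80=547/80; d'=(-34−3·773/120)/(547/80)=-4266/547
back: M4=-4266/547
back: M3=773/120−31/80·-4266/547=15530/1641
back: M2=-120/31−8/31·15530/1641=-10360/1641
back: M1=-3−1/8·-10360/1641=-3628/1641
M: M0=0, M1=-3628/1641, M2=-10360/1641, M3=15530/1641, M4=-4266/547, M5=0
seg 0: a=-2, c=M0/2=0, d=(M1−M0)/(6·3)=-1814/14769, b=Δ0−h0·(2M0+M1)/6=5096/1641
seg 1: a=4, c=M1/2=-1814/1641, d=(M2−M1)/(6·1)=-374/547, b=Δ1−h1·(2M1+M2)/6=-346/1641
seg 2: a=2, c=M2/2=-5180/1641, d=(M3−M2)/(6·1)=4315/1641, b=Δ2−h2·(2M2+M3)/6=-7340/1641
seg 3: a=-3, c=M3/2=7765/1641, d=(M4−M3)/(6·3)=-14164/14769, b=Δ3−h3·(2M3+M4)/6=-1585/547
seg 4: a=5, c=M4/2=-2133/547, d=(M5−M4)/(6·1)=711/547, b=Δ4−h4·(2M4+M5)/6=-219/547
t_q=7/2 → seg 1, τ=1/2; S=4+-346/1641·τ+-1814/1641·τ²+-374/547·τ³=23189/6564

  seg 0: a=-2 b=5096/1641 c=0 d=-1814/14769
  seg 1: a=4 b=-346/1641 c=-1814/1641 d=-374/547
  seg 2: a=2 b=-7340/1641 c=-5180/1641 d=4315/1641
  seg 3: a=-3 b=-1585/547 c=7765/1641 d=-14164/14769
  seg 4: a=5 b=-219/547 c=-2133/547 d=711/547
S(7/2) = 23189/6564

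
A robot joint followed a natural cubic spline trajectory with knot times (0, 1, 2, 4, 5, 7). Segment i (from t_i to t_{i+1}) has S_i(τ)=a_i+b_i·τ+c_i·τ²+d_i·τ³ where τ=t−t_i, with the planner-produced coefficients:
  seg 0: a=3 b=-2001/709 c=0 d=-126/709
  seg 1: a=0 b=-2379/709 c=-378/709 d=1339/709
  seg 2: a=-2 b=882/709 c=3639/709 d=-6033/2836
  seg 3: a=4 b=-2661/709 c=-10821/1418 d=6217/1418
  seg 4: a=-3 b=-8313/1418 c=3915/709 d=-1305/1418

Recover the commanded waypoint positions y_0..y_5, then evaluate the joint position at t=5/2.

y_0=3 y_1=0 y_2=-2 y_3=4 y_4=-3 y_5=0
S(5/2) = -8185/22688

y_0 = S_0(0) = a_0 = 3
y_1 = S_1(0) = a_1 = 0
y_2 = S_2(0) = a_2 = -2
y_3 = S_3(0) = a_3 = 4
y_4 = S_4(0) = a_4 = -3
y_5 = S_4(2) = 0
t_q=5/2 is in segment 2 (τ=1/2); S_2(τ)=-8185/22688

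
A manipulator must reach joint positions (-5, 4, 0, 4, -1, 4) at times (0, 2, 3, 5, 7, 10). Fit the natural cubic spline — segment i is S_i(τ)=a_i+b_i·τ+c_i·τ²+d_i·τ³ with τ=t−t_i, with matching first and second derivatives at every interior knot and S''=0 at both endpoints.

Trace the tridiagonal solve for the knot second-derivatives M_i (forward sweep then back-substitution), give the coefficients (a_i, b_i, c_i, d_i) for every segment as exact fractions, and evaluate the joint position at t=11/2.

Δ: Δ0=9/2, Δ1=-4, Δ2=2, Δ3=-5/2, Δ4=5/3
row 1: diag=6, rhs=-51; c'=1/6, d'=-17/2
row 2: denom=6−1·1/6=35/6; d'=(36−1·-17/2)/(35/6)=267/35
row 3: denom=8−2·12/35=256/35; d'=(-27−2·267/35)/(256/35)=-1479/256
row 4: denom=10−2·35/128=605/64; d'=(25−2·-1479/256)/(605/64)=4679/1210
back: M4=4679/1210
back: M3=-1479/256−35/128·4679/1210=-827/121
back: M2=267/35−12/35·-827/121=6033/605
back: M1=-17/2−1/6·6033/605=-6148/605
M: M0=0, M1=-6148/605, M2=6033/605, M3=-827/121, M4=4679/1210, M5=0
seg 0: a=-5, c=M0/2=0, d=(M1−M0)/(6·2)=-1537/1815, b=Δ0−h0·(2M0+M1)/6=28631/3630
seg 1: a=4, c=M1/2=-3074/605, d=(M2−M1)/(6·1)=12181/3630, b=Δ1−h1·(2M1+M2)/6=-8257/3630
seg 2: a=0, c=M2/2=6033/1210, d=(M3−M2)/(6·2)=-2542/1815, b=Δ2−h2·(2M2+M3)/6=-391/165
seg 3: a=4, c=M3/2=-827/242, d=(M4−M3)/(6·2)=12949/14520, b=Δ3−h3·(2M3+M4)/6=1393/1815
seg 4: a=-1, c=M4/2=4679/2420, d=(M5−M4)/(6·3)=-4679/21780, b=Δ4−h4·(2M4+M5)/6=-7987/3630
t_q=11/2 → seg 3, τ=1/2; S=4+1393/1815·τ+-827/242·τ²+12949/14520·τ³=28195/7744

  seg 0: a=-5 b=28631/3630 c=0 d=-1537/1815
  seg 1: a=4 b=-8257/3630 c=-3074/605 d=12181/3630
  seg 2: a=0 b=-391/165 c=6033/1210 d=-2542/1815
  seg 3: a=4 b=1393/1815 c=-827/242 d=12949/14520
  seg 4: a=-1 b=-7987/3630 c=4679/2420 d=-4679/21780
S(11/2) = 28195/7744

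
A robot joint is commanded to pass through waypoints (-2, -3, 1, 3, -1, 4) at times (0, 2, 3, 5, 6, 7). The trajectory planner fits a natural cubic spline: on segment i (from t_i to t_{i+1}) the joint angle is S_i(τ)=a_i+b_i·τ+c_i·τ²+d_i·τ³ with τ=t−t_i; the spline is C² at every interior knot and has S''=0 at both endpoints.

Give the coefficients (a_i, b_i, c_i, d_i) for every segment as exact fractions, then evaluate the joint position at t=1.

Δ: Δ0=-1/2, Δ1=4, Δ2=1, Δ3=-4, Δ4=5
row 1: diag=6, rhs=27; c'=1/6, d'=9/2
row 2: denom=6−1·1/6=35/6; d'=(-18−1·9/2)/(35/6)=-27/7
row 3: denom=6−2·12/35=186/35; d'=(-30−2·-27/7)/(186/35)=-130/31
row 4: denom=4−1·35/186=709/186; d'=(54−1·-130/31)/(709/186)=10824/709
back: M4=10824/709
back: M3=-130/31−35/186·10824/709=-5010/709
back: M2=-27/7−12/35·-5010/709=-1017/709
back: M1=9/2−1/6·-1017/709=3360/709
M: M0=0, M1=3360/709, M2=-1017/709, M3=-5010/709, M4=10824/709, M5=0
seg 0: a=-2, c=M0/2=0, d=(M1−M0)/(6·2)=280/709, b=Δ0−h0·(2M0+M1)/6=-2949/1418
seg 1: a=-3, c=M1/2=1680/709, d=(M2−M1)/(6·1)=-1459/1418, b=Δ1−h1·(2M1+M2)/6=3771/1418
seg 2: a=1, c=M2/2=-1017/1418, d=(M3−M2)/(6·2)=-1331/2836, b=Δ2−h2·(2M2+M3)/6=3057/709
seg 3: a=3, c=M3/2=-2505/709, d=(M4−M3)/(6·1)=2639/709, b=Δ3−h3·(2M3+M4)/6=-2970/709
seg 4: a=-1, c=M4/2=5412/709, d=(M5−M4)/(6·1)=-1804/709, b=Δ4−h4·(2M4+M5)/6=-63/709
t_q=1 → seg 0, τ=1; S=-2+-2949/1418·τ+0·τ²+280/709·τ³=-5225/1418

  seg 0: a=-2 b=-2949/1418 c=0 d=280/709
  seg 1: a=-3 b=3771/1418 c=1680/709 d=-1459/1418
  seg 2: a=1 b=3057/709 c=-1017/1418 d=-1331/2836
  seg 3: a=3 b=-2970/709 c=-2505/709 d=2639/709
  seg 4: a=-1 b=-63/709 c=5412/709 d=-1804/709
S(1) = -5225/1418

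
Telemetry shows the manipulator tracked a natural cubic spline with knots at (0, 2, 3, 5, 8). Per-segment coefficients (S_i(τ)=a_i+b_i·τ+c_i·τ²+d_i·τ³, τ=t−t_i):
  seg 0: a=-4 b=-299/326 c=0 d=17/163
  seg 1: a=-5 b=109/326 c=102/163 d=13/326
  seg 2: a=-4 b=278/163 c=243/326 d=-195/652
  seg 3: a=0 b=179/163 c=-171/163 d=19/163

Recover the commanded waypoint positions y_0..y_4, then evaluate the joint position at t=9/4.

y_0 = S_0(0) = a_0 = -4
y_1 = S_1(0) = a_1 = -5
y_2 = S_2(0) = a_2 = -4
y_3 = S_3(0) = a_3 = 0
y_4 = S_3(3) = -3
t_q=9/4 is in segment 1 (τ=1/4); S_1(τ)=-101747/20864

y_0=-4 y_1=-5 y_2=-4 y_3=0 y_4=-3
S(9/4) = -101747/20864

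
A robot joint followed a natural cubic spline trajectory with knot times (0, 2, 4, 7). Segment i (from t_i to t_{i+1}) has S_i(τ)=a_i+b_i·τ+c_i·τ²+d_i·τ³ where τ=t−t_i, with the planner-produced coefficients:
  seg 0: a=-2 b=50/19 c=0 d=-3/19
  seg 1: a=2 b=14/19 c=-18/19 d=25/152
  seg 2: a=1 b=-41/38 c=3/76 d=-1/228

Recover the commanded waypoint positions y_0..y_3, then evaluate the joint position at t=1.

y_0 = S_0(0) = a_0 = -2
y_1 = S_1(0) = a_1 = 2
y_2 = S_2(0) = a_2 = 1
y_3 = S_2(3) = -2
t_q=1 is in segment 0 (τ=1); S_0(τ)=9/19

y_0=-2 y_1=2 y_2=1 y_3=-2
S(1) = 9/19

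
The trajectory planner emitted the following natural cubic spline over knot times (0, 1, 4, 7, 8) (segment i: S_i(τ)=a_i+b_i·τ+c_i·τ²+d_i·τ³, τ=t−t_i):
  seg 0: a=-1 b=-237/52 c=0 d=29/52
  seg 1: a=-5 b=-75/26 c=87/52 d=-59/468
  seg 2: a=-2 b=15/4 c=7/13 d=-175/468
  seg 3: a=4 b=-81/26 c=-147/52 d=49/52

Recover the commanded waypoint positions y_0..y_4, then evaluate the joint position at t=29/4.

y_0=-1 y_1=-5 y_2=-2 y_3=4 y_4=-1
S(29/4) = 10181/3328

y_0 = S_0(0) = a_0 = -1
y_1 = S_1(0) = a_1 = -5
y_2 = S_2(0) = a_2 = -2
y_3 = S_3(0) = a_3 = 4
y_4 = S_3(1) = -1
t_q=29/4 is in segment 3 (τ=1/4); S_3(τ)=10181/3328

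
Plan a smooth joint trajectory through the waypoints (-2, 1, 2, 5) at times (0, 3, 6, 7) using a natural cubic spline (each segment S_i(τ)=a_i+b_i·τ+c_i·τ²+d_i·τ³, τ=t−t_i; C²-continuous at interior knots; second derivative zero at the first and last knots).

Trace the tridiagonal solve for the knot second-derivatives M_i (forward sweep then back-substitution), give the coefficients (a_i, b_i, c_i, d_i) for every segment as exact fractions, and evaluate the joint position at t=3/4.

Δ: Δ0=1, Δ1=1/3, Δ2=3
row 1: diag=12, rhs=-4; c'=1/4, d'=-1/3
row 2: denom=8−3·1/4=29/4; d'=(16−3·-1/3)/(29/4)=68/29
back: M2=68/29
back: M1=-1/3−1/4·68/29=-80/87
M: M0=0, M1=-80/87, M2=68/29, M3=0
seg 0: a=-2, c=M0/2=0, d=(M1−M0)/(6·3)=-40/783, b=Δ0−h0·(2M0+M1)/6=127/87
seg 1: a=1, c=M1/2=-40/87, d=(M2−M1)/(6·3)=142/783, b=Δ1−h1·(2M1+M2)/6=7/87
seg 2: a=2, c=M2/2=34/29, d=(M3−M2)/(6·1)=-34/87, b=Δ2−h2·(2M2+M3)/6=193/87
t_q=3/4 → seg 0, τ=3/4; S=-2+127/87·τ+0·τ²+-40/783·τ³=-215/232

  seg 0: a=-2 b=127/87 c=0 d=-40/783
  seg 1: a=1 b=7/87 c=-40/87 d=142/783
  seg 2: a=2 b=193/87 c=34/29 d=-34/87
S(3/4) = -215/232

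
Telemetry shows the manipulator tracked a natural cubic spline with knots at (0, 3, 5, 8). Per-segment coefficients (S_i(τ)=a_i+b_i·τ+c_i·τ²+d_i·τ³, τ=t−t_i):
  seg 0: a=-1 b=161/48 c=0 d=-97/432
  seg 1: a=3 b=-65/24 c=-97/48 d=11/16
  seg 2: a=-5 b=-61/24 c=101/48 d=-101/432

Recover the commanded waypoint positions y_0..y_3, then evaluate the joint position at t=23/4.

y_0 = S_0(0) = a_0 = -1
y_1 = S_1(0) = a_1 = 3
y_2 = S_2(0) = a_2 = -5
y_3 = S_2(3) = 0
t_q=23/4 is in segment 2 (τ=3/4); S_2(τ)=-5961/1024

y_0=-1 y_1=3 y_2=-5 y_3=0
S(23/4) = -5961/1024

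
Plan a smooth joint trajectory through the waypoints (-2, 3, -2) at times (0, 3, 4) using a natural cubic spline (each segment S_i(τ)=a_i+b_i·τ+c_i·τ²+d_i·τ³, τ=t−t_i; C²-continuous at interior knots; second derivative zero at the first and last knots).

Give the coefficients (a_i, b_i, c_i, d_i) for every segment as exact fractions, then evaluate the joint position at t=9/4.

Δ: Δ0=5/3, Δ1=-5
row 1: diag=8, rhs=-40; c'=1/8, d'=-5
back: M1=-5
M: M0=0, M1=-5, M2=0
seg 0: a=-2, c=M0/2=0, d=(M1−M0)/(6·3)=-5/18, b=Δ0−h0·(2M0+M1)/6=25/6
seg 1: a=3, c=M1/2=-5/2, d=(M2−M1)/(6·1)=5/6, b=Δ1−h1·(2M1+M2)/6=-10/3
t_q=9/4 → seg 0, τ=9/4; S=-2+25/6·τ+0·τ²+-5/18·τ³=539/128

  seg 0: a=-2 b=25/6 c=0 d=-5/18
  seg 1: a=3 b=-10/3 c=-5/2 d=5/6
S(9/4) = 539/128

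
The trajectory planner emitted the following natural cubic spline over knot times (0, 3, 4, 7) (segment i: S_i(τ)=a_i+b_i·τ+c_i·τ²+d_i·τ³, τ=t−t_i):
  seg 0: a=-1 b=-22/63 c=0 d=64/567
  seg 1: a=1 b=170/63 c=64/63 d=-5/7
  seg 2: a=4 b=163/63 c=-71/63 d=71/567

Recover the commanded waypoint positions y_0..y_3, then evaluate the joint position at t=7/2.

y_0=-1 y_1=1 y_2=4 y_3=5
S(7/2) = 181/72

y_0 = S_0(0) = a_0 = -1
y_1 = S_1(0) = a_1 = 1
y_2 = S_2(0) = a_2 = 4
y_3 = S_2(3) = 5
t_q=7/2 is in segment 1 (τ=1/2); S_1(τ)=181/72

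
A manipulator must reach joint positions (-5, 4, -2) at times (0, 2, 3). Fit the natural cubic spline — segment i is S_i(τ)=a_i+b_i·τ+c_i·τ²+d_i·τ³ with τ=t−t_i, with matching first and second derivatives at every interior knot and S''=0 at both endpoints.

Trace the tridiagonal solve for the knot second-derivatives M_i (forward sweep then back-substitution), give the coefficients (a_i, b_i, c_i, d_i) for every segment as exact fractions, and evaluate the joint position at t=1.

  seg 0: a=-5 b=8 c=0 d=-7/8
  seg 1: a=4 b=-5/2 c=-21/4 d=7/4
S(1) = 17/8

Δ: Δ0=9/2, Δ1=-6
row 1: diag=6, rhs=-63; c'=1/6, d'=-21/2
back: M1=-21/2
M: M0=0, M1=-21/2, M2=0
seg 0: a=-5, c=M0/2=0, d=(M1−M0)/(6·2)=-7/8, b=Δ0−h0·(2M0+M1)/6=8
seg 1: a=4, c=M1/2=-21/4, d=(M2−M1)/(6·1)=7/4, b=Δ1−h1·(2M1+M2)/6=-5/2
t_q=1 → seg 0, τ=1; S=-5+8·τ+0·τ²+-7/8·τ³=17/8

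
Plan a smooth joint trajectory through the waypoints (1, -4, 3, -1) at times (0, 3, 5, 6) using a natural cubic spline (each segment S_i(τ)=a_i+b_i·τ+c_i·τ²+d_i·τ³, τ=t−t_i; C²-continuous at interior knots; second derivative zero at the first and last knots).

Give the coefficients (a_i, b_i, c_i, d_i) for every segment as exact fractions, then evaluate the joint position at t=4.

  seg 0: a=1 b=-347/84 c=0 d=23/84
  seg 1: a=-4 b=137/42 c=69/28 d=-197/168
  seg 2: a=3 b=-20/21 c=-32/7 d=32/21
S(4) = 31/56

Δ: Δ0=-5/3, Δ1=7/2, Δ2=-4
row 1: diag=10, rhs=31; c'=1/5, d'=31/10
row 2: denom=6−2·1/5=28/5; d'=(-45−2·31/10)/(28/5)=-64/7
back: M2=-64/7
back: M1=31/10−1/5·-64/7=69/14
M: M0=0, M1=69/14, M2=-64/7, M3=0
seg 0: a=1, c=M0/2=0, d=(M1−M0)/(6·3)=23/84, b=Δ0−h0·(2M0+M1)/6=-347/84
seg 1: a=-4, c=M1/2=69/28, d=(M2−M1)/(6·2)=-197/168, b=Δ1−h1·(2M1+M2)/6=137/42
seg 2: a=3, c=M2/2=-32/7, d=(M3−M2)/(6·1)=32/21, b=Δ2−h2·(2M2+M3)/6=-20/21
t_q=4 → seg 1, τ=1; S=-4+137/42·τ+69/28·τ²+-197/168·τ³=31/56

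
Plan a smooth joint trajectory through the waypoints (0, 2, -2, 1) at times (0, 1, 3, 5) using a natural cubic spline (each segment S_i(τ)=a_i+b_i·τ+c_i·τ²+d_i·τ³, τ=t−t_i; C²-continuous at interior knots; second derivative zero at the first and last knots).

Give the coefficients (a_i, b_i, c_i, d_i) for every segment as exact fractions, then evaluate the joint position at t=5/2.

Δ: Δ0=2, Δ1=-2, Δ2=3/2
row 1: diag=6, rhs=-24; c'=1/3, d'=-4
row 2: denom=8−2·1/3=22/3; d'=(21−2·-4)/(22/3)=87/22
back: M2=87/22
back: M1=-4−1/3·87/22=-117/22
M: M0=0, M1=-117/22, M2=87/22, M3=0
seg 0: a=0, c=M0/2=0, d=(M1−M0)/(6·1)=-39/44, b=Δ0−h0·(2M0+M1)/6=127/44
seg 1: a=2, c=M1/2=-117/44, d=(M2−M1)/(6·2)=17/22, b=Δ1−h1·(2M1+M2)/6=5/22
seg 2: a=-2, c=M2/2=87/44, d=(M3−M2)/(6·2)=-29/88, b=Δ2−h2·(2M2+M3)/6=-25/22
t_q=5/2 → seg 1, τ=3/2; S=2+5/22·τ+-117/44·τ²+17/22·τ³=-91/88

  seg 0: a=0 b=127/44 c=0 d=-39/44
  seg 1: a=2 b=5/22 c=-117/44 d=17/22
  seg 2: a=-2 b=-25/22 c=87/44 d=-29/88
S(5/2) = -91/88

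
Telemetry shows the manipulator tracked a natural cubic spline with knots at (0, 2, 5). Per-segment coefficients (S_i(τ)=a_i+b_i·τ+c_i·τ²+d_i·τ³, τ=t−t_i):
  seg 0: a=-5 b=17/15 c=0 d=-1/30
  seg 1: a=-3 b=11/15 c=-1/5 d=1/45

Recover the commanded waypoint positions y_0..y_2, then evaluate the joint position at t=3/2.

y_0=-5 y_1=-3 y_2=-2
S(3/2) = -273/80

y_0 = S_0(0) = a_0 = -5
y_1 = S_1(0) = a_1 = -3
y_2 = S_1(3) = -2
t_q=3/2 is in segment 0 (τ=3/2); S_0(τ)=-273/80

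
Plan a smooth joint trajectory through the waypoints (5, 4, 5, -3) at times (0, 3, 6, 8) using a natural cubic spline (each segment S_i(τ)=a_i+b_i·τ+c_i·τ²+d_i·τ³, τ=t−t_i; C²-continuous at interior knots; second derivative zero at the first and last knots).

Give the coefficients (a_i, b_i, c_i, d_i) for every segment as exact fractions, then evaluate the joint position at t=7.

Δ: Δ0=-1/3, Δ1=1/3, Δ2=-4
row 1: diag=12, rhs=4; c'=1/4, d'=1/3
row 2: denom=10−3·1/4=37/4; d'=(-26−3·1/3)/(37/4)=-108/37
back: M2=-108/37
back: M1=1/3−1/4·-108/37=118/111
M: M0=0, M1=118/111, M2=-108/37, M3=0
seg 0: a=5, c=M0/2=0, d=(M1−M0)/(6·3)=59/999, b=Δ0−h0·(2M0+M1)/6=-32/37
seg 1: a=4, c=M1/2=59/111, d=(M2−M1)/(6·3)=-221/999, b=Δ1−h1·(2M1+M2)/6=27/37
seg 2: a=5, c=M2/2=-54/37, d=(M3−M2)/(6·2)=9/37, b=Δ2−h2·(2M2+M3)/6=-76/37
t_q=7 → seg 2, τ=1; S=5+-76/37·τ+-54/37·τ²+9/37·τ³=64/37

  seg 0: a=5 b=-32/37 c=0 d=59/999
  seg 1: a=4 b=27/37 c=59/111 d=-221/999
  seg 2: a=5 b=-76/37 c=-54/37 d=9/37
S(7) = 64/37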